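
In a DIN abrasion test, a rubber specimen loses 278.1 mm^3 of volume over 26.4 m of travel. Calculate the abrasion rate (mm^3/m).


Rate = volume_loss / distance
= 278.1 / 26.4
= 10.534 mm^3/m

10.534 mm^3/m


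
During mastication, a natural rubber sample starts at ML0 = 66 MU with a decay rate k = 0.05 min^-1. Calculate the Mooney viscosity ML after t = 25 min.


ML = ML0 * exp(-k * t)
ML = 66 * exp(-0.05 * 25)
ML = 66 * 0.2865
ML = 18.91 MU

18.91 MU


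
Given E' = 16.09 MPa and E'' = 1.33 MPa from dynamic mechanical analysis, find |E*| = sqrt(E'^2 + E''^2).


|E*| = sqrt(E'^2 + E''^2)
= sqrt(16.09^2 + 1.33^2)
= sqrt(258.8881 + 1.7689)
= 16.145 MPa

16.145 MPa


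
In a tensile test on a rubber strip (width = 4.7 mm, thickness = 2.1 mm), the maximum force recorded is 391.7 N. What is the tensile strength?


Area = width * thickness = 4.7 * 2.1 = 9.87 mm^2
TS = force / area = 391.7 / 9.87 = 39.69 MPa

39.69 MPa


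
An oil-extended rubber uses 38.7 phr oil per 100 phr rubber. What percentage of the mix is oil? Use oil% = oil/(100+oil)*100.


Oil % = oil / (100 + oil) * 100
= 38.7 / (100 + 38.7) * 100
= 38.7 / 138.7 * 100
= 27.9%

27.9%


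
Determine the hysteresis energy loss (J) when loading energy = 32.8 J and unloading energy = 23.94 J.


Hysteresis loss = loading - unloading
= 32.8 - 23.94
= 8.86 J

8.86 J


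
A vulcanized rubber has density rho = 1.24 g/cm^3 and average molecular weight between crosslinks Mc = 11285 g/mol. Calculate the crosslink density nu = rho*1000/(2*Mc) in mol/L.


nu = rho * 1000 / (2 * Mc)
nu = 1.24 * 1000 / (2 * 11285)
nu = 1240.0 / 22570
nu = 0.0549 mol/L

0.0549 mol/L


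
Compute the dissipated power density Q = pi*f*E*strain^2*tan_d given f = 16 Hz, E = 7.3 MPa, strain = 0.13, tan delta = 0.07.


Q = pi * f * E * strain^2 * tan_d
= pi * 16 * 7.3 * 0.13^2 * 0.07
= pi * 16 * 7.3 * 0.0169 * 0.07
= 0.4341

Q = 0.4341


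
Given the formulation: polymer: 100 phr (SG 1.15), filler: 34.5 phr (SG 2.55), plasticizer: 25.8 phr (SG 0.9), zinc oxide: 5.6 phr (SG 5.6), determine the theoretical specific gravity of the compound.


Sum of weights = 165.9
Volume contributions:
  polymer: 100/1.15 = 86.9565
  filler: 34.5/2.55 = 13.5294
  plasticizer: 25.8/0.9 = 28.6667
  zinc oxide: 5.6/5.6 = 1.0000
Sum of volumes = 130.1526
SG = 165.9 / 130.1526 = 1.275

SG = 1.275


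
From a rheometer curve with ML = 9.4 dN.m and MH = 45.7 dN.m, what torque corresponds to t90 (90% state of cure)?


M90 = ML + 0.9 * (MH - ML)
M90 = 9.4 + 0.9 * (45.7 - 9.4)
M90 = 9.4 + 0.9 * 36.3
M90 = 42.07 dN.m

42.07 dN.m


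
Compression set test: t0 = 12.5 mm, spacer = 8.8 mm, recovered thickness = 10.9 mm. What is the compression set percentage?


CS = (t0 - recovered) / (t0 - ts) * 100
= (12.5 - 10.9) / (12.5 - 8.8) * 100
= 1.6 / 3.7 * 100
= 43.2%

43.2%


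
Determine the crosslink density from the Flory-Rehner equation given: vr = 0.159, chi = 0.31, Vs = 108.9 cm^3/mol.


ln(1 - vr) = ln(1 - 0.159) = -0.1732
Numerator = -((-0.1732) + 0.159 + 0.31 * 0.159^2) = 0.0063
Denominator = 108.9 * (0.159^(1/3) - 0.159/2) = 50.3390
nu = 0.0063 / 50.3390 = 1.2568e-04 mol/cm^3

1.2568e-04 mol/cm^3


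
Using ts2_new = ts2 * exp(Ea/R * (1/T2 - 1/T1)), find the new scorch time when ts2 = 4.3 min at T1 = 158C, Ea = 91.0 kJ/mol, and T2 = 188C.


Convert temperatures: T1 = 158 + 273.15 = 431.15 K, T2 = 188 + 273.15 = 461.15 K
ts2_new = 4.3 * exp(91000 / 8.314 * (1/461.15 - 1/431.15))
1/T2 - 1/T1 = -1.5089e-04
ts2_new = 0.82 min

0.82 min


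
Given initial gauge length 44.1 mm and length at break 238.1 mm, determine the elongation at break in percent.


Elongation = (Lf - L0) / L0 * 100
= (238.1 - 44.1) / 44.1 * 100
= 194.0 / 44.1 * 100
= 439.9%

439.9%


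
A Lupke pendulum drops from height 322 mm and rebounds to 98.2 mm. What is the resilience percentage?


Resilience = h_rebound / h_drop * 100
= 98.2 / 322 * 100
= 30.5%

30.5%


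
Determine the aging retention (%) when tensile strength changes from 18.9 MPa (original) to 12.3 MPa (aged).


Retention = aged / original * 100
= 12.3 / 18.9 * 100
= 65.1%

65.1%


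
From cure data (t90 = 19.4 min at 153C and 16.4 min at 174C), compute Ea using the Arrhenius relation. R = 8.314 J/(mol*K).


T1 = 426.15 K, T2 = 447.15 K
1/T1 - 1/T2 = 1.1021e-04
ln(t1/t2) = ln(19.4/16.4) = 0.1680
Ea = 8.314 * 0.1680 / 1.1021e-04 = 12673.4355 J/mol
Ea = 12.67 kJ/mol

12.67 kJ/mol


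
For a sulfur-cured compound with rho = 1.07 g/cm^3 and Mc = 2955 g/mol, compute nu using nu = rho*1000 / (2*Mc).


nu = rho * 1000 / (2 * Mc)
nu = 1.07 * 1000 / (2 * 2955)
nu = 1070.0 / 5910
nu = 0.1810 mol/L

0.1810 mol/L


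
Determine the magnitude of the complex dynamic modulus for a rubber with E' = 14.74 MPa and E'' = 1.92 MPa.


|E*| = sqrt(E'^2 + E''^2)
= sqrt(14.74^2 + 1.92^2)
= sqrt(217.2676 + 3.6864)
= 14.865 MPa

14.865 MPa


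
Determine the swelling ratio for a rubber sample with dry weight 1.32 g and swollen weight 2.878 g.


Q = W_swollen / W_dry
Q = 2.878 / 1.32
Q = 2.18

Q = 2.18


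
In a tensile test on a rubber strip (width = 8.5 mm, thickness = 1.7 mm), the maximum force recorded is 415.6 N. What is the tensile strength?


Area = width * thickness = 8.5 * 1.7 = 14.45 mm^2
TS = force / area = 415.6 / 14.45 = 28.76 MPa

28.76 MPa


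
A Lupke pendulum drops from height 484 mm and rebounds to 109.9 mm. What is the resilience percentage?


Resilience = h_rebound / h_drop * 100
= 109.9 / 484 * 100
= 22.7%

22.7%


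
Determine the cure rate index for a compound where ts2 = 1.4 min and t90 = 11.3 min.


CRI = 100 / (t90 - ts2)
= 100 / (11.3 - 1.4)
= 100 / 9.9
= 10.1 min^-1

10.1 min^-1


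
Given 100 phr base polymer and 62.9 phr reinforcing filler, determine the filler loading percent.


Filler % = filler / (rubber + filler) * 100
= 62.9 / (100 + 62.9) * 100
= 62.9 / 162.9 * 100
= 38.61%

38.61%


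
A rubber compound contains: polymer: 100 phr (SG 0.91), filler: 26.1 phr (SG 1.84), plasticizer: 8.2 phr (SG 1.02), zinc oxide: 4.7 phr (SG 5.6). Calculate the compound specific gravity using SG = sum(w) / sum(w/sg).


Sum of weights = 139.0
Volume contributions:
  polymer: 100/0.91 = 109.8901
  filler: 26.1/1.84 = 14.1848
  plasticizer: 8.2/1.02 = 8.0392
  zinc oxide: 4.7/5.6 = 0.8393
Sum of volumes = 132.9534
SG = 139.0 / 132.9534 = 1.045

SG = 1.045


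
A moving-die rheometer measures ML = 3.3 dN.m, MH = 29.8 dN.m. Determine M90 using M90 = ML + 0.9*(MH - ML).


M90 = ML + 0.9 * (MH - ML)
M90 = 3.3 + 0.9 * (29.8 - 3.3)
M90 = 3.3 + 0.9 * 26.5
M90 = 27.15 dN.m

27.15 dN.m


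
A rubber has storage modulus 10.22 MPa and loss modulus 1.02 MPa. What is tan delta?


tan delta = E'' / E'
= 1.02 / 10.22
= 0.0998

tan delta = 0.0998


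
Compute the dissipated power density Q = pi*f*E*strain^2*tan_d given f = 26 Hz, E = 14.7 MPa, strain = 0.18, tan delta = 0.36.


Q = pi * f * E * strain^2 * tan_d
= pi * 26 * 14.7 * 0.18^2 * 0.36
= pi * 26 * 14.7 * 0.0324 * 0.36
= 14.0052

Q = 14.0052


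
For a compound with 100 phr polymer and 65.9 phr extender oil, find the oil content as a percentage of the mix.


Oil % = oil / (100 + oil) * 100
= 65.9 / (100 + 65.9) * 100
= 65.9 / 165.9 * 100
= 39.72%

39.72%


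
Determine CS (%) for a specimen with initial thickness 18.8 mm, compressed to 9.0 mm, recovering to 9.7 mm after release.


CS = (t0 - recovered) / (t0 - ts) * 100
= (18.8 - 9.7) / (18.8 - 9.0) * 100
= 9.1 / 9.8 * 100
= 92.9%

92.9%


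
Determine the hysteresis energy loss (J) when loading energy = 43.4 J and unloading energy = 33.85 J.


Hysteresis loss = loading - unloading
= 43.4 - 33.85
= 9.55 J

9.55 J


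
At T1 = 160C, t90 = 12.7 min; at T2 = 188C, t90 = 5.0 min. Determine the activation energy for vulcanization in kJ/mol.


T1 = 433.15 K, T2 = 461.15 K
1/T1 - 1/T2 = 1.4018e-04
ln(t1/t2) = ln(12.7/5.0) = 0.9322
Ea = 8.314 * 0.9322 / 1.4018e-04 = 55287.2368 J/mol
Ea = 55.29 kJ/mol

55.29 kJ/mol


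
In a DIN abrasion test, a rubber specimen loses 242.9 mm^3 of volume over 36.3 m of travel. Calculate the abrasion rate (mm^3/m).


Rate = volume_loss / distance
= 242.9 / 36.3
= 6.691 mm^3/m

6.691 mm^3/m


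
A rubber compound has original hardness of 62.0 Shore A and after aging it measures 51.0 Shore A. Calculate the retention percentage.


Retention = aged / original * 100
= 51.0 / 62.0 * 100
= 82.3%

82.3%


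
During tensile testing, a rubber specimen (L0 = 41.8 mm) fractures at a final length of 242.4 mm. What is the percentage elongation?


Elongation = (Lf - L0) / L0 * 100
= (242.4 - 41.8) / 41.8 * 100
= 200.6 / 41.8 * 100
= 479.9%

479.9%


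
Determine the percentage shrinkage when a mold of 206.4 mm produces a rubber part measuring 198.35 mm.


Shrinkage = (mold - part) / mold * 100
= (206.4 - 198.35) / 206.4 * 100
= 8.05 / 206.4 * 100
= 3.9%

3.9%


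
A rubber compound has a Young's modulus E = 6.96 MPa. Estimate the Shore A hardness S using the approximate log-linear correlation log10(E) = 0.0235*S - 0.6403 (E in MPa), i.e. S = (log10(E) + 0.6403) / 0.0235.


log10(E) = 0.0235*S - 0.6403  =>  S = (log10(E) + 0.6403) / 0.0235
log10(6.96) = 0.842609
S = (0.842609 + 0.6403) / 0.0235 = 1.482909 / 0.0235
S = 63.1

Shore A = 63.1


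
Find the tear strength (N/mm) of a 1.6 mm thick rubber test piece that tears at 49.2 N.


Tear strength = force / thickness
= 49.2 / 1.6
= 30.75 N/mm

30.75 N/mm


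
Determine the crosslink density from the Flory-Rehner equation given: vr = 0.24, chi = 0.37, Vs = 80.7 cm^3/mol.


ln(1 - vr) = ln(1 - 0.24) = -0.2744
Numerator = -((-0.2744) + 0.24 + 0.37 * 0.24^2) = 0.0131
Denominator = 80.7 * (0.24^(1/3) - 0.24/2) = 40.4667
nu = 0.0131 / 40.4667 = 3.2434e-04 mol/cm^3

3.2434e-04 mol/cm^3


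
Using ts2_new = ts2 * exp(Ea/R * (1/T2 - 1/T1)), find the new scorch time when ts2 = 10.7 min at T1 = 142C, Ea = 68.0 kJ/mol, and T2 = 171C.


Convert temperatures: T1 = 142 + 273.15 = 415.15 K, T2 = 171 + 273.15 = 444.15 K
ts2_new = 10.7 * exp(68000 / 8.314 * (1/444.15 - 1/415.15))
1/T2 - 1/T1 = -1.5728e-04
ts2_new = 2.96 min

2.96 min


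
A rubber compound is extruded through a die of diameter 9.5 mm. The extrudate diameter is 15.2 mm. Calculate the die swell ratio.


Die swell ratio = D_extrudate / D_die
= 15.2 / 9.5
= 1.6

Die swell = 1.6


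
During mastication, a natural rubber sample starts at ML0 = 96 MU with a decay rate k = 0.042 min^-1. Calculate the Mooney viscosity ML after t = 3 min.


ML = ML0 * exp(-k * t)
ML = 96 * exp(-0.042 * 3)
ML = 96 * 0.8816
ML = 84.64 MU

84.64 MU


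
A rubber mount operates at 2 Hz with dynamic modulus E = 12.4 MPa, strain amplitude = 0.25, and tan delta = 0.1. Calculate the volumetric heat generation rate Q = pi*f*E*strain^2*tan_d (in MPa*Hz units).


Q = pi * f * E * strain^2 * tan_d
= pi * 2 * 12.4 * 0.25^2 * 0.1
= pi * 2 * 12.4 * 0.0625 * 0.1
= 0.4869

Q = 0.4869


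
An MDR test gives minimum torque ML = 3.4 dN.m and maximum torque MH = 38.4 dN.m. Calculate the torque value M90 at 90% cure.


M90 = ML + 0.9 * (MH - ML)
M90 = 3.4 + 0.9 * (38.4 - 3.4)
M90 = 3.4 + 0.9 * 35.0
M90 = 34.9 dN.m

34.9 dN.m


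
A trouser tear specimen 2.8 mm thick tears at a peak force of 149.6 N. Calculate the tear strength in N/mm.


Tear strength = force / thickness
= 149.6 / 2.8
= 53.43 N/mm

53.43 N/mm


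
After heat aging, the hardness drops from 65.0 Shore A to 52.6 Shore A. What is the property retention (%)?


Retention = aged / original * 100
= 52.6 / 65.0 * 100
= 80.9%

80.9%


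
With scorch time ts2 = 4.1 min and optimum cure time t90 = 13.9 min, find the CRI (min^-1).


CRI = 100 / (t90 - ts2)
= 100 / (13.9 - 4.1)
= 100 / 9.8
= 10.2 min^-1

10.2 min^-1


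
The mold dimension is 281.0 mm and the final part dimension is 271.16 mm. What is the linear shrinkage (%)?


Shrinkage = (mold - part) / mold * 100
= (281.0 - 271.16) / 281.0 * 100
= 9.84 / 281.0 * 100
= 3.5%

3.5%


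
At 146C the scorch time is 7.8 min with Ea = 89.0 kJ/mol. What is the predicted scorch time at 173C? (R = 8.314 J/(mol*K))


Convert temperatures: T1 = 146 + 273.15 = 419.15 K, T2 = 173 + 273.15 = 446.15 K
ts2_new = 7.8 * exp(89000 / 8.314 * (1/446.15 - 1/419.15))
1/T2 - 1/T1 = -1.4438e-04
ts2_new = 1.66 min

1.66 min


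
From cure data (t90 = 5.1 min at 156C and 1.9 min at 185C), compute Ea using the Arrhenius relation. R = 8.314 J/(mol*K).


T1 = 429.15 K, T2 = 458.15 K
1/T1 - 1/T2 = 1.4750e-04
ln(t1/t2) = ln(5.1/1.9) = 0.9874
Ea = 8.314 * 0.9874 / 1.4750e-04 = 55656.5244 J/mol
Ea = 55.66 kJ/mol

55.66 kJ/mol


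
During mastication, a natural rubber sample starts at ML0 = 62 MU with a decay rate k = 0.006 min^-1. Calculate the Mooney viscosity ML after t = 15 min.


ML = ML0 * exp(-k * t)
ML = 62 * exp(-0.006 * 15)
ML = 62 * 0.9139
ML = 56.66 MU

56.66 MU


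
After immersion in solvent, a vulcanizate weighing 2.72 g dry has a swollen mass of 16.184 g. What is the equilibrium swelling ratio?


Q = W_swollen / W_dry
Q = 16.184 / 2.72
Q = 5.95

Q = 5.95


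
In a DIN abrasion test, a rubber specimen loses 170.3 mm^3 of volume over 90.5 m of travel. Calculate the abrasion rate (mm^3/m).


Rate = volume_loss / distance
= 170.3 / 90.5
= 1.882 mm^3/m

1.882 mm^3/m


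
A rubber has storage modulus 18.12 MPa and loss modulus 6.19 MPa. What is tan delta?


tan delta = E'' / E'
= 6.19 / 18.12
= 0.3416

tan delta = 0.3416


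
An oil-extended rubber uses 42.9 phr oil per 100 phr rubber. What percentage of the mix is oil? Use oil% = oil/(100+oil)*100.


Oil % = oil / (100 + oil) * 100
= 42.9 / (100 + 42.9) * 100
= 42.9 / 142.9 * 100
= 30.02%

30.02%


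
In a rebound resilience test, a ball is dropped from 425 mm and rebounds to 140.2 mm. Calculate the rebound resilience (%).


Resilience = h_rebound / h_drop * 100
= 140.2 / 425 * 100
= 33.0%

33.0%


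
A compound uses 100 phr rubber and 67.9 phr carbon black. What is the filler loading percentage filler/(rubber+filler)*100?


Filler % = filler / (rubber + filler) * 100
= 67.9 / (100 + 67.9) * 100
= 67.9 / 167.9 * 100
= 40.44%

40.44%


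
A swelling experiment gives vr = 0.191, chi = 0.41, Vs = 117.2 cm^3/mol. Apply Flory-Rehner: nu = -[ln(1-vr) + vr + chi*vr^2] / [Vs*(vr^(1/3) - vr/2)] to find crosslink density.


ln(1 - vr) = ln(1 - 0.191) = -0.2120
Numerator = -((-0.2120) + 0.191 + 0.41 * 0.191^2) = 0.0060
Denominator = 117.2 * (0.191^(1/3) - 0.191/2) = 56.3025
nu = 0.0060 / 56.3025 = 1.0655e-04 mol/cm^3

1.0655e-04 mol/cm^3


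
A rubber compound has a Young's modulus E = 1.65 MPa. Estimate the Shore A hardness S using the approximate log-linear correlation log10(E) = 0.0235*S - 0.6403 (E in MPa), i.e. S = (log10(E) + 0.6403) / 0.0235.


log10(E) = 0.0235*S - 0.6403  =>  S = (log10(E) + 0.6403) / 0.0235
log10(1.65) = 0.217484
S = (0.217484 + 0.6403) / 0.0235 = 0.857784 / 0.0235
S = 36.5

Shore A = 36.5


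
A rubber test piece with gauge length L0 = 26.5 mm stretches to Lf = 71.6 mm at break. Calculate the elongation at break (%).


Elongation = (Lf - L0) / L0 * 100
= (71.6 - 26.5) / 26.5 * 100
= 45.1 / 26.5 * 100
= 170.2%

170.2%


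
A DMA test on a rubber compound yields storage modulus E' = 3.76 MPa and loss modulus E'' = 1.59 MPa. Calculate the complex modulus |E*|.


|E*| = sqrt(E'^2 + E''^2)
= sqrt(3.76^2 + 1.59^2)
= sqrt(14.1376 + 2.5281)
= 4.082 MPa

4.082 MPa


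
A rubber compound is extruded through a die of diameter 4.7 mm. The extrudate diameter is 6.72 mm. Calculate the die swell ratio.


Die swell ratio = D_extrudate / D_die
= 6.72 / 4.7
= 1.43

Die swell = 1.43


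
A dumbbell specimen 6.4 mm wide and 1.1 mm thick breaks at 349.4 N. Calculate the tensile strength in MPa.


Area = width * thickness = 6.4 * 1.1 = 7.04 mm^2
TS = force / area = 349.4 / 7.04 = 49.63 MPa

49.63 MPa


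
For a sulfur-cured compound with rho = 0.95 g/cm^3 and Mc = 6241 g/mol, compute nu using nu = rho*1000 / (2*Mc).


nu = rho * 1000 / (2 * Mc)
nu = 0.95 * 1000 / (2 * 6241)
nu = 950.0 / 12482
nu = 0.0761 mol/L

0.0761 mol/L


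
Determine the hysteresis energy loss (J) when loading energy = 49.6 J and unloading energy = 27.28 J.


Hysteresis loss = loading - unloading
= 49.6 - 27.28
= 22.32 J

22.32 J


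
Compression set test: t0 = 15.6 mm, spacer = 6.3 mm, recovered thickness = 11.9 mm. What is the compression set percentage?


CS = (t0 - recovered) / (t0 - ts) * 100
= (15.6 - 11.9) / (15.6 - 6.3) * 100
= 3.7 / 9.3 * 100
= 39.8%

39.8%


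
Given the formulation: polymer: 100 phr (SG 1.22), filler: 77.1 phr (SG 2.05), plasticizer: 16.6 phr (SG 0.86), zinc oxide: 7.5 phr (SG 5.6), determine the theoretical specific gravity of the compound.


Sum of weights = 201.2
Volume contributions:
  polymer: 100/1.22 = 81.9672
  filler: 77.1/2.05 = 37.6098
  plasticizer: 16.6/0.86 = 19.3023
  zinc oxide: 7.5/5.6 = 1.3393
Sum of volumes = 140.2186
SG = 201.2 / 140.2186 = 1.435

SG = 1.435


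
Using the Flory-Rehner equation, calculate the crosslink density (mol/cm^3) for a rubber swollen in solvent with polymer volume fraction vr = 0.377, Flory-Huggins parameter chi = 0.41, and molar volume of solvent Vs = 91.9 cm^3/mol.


ln(1 - vr) = ln(1 - 0.377) = -0.4732
Numerator = -((-0.4732) + 0.377 + 0.41 * 0.377^2) = 0.0379
Denominator = 91.9 * (0.377^(1/3) - 0.377/2) = 49.0658
nu = 0.0379 / 49.0658 = 7.7316e-04 mol/cm^3

7.7316e-04 mol/cm^3


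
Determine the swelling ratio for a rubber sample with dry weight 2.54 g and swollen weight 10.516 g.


Q = W_swollen / W_dry
Q = 10.516 / 2.54
Q = 4.14

Q = 4.14


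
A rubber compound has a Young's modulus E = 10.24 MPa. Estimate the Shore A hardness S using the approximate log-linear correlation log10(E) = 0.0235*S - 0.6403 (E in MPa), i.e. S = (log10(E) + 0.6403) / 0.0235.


log10(E) = 0.0235*S - 0.6403  =>  S = (log10(E) + 0.6403) / 0.0235
log10(10.24) = 1.010300
S = (1.010300 + 0.6403) / 0.0235 = 1.650600 / 0.0235
S = 70.2

Shore A = 70.2


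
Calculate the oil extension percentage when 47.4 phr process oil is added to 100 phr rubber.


Oil % = oil / (100 + oil) * 100
= 47.4 / (100 + 47.4) * 100
= 47.4 / 147.4 * 100
= 32.16%

32.16%


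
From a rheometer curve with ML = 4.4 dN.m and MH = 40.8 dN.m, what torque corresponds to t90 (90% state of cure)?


M90 = ML + 0.9 * (MH - ML)
M90 = 4.4 + 0.9 * (40.8 - 4.4)
M90 = 4.4 + 0.9 * 36.4
M90 = 37.16 dN.m

37.16 dN.m


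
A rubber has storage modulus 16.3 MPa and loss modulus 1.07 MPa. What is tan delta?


tan delta = E'' / E'
= 1.07 / 16.3
= 0.0656

tan delta = 0.0656


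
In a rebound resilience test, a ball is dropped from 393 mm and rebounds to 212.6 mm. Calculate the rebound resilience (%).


Resilience = h_rebound / h_drop * 100
= 212.6 / 393 * 100
= 54.1%

54.1%


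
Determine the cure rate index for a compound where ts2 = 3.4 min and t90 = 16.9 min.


CRI = 100 / (t90 - ts2)
= 100 / (16.9 - 3.4)
= 100 / 13.5
= 7.41 min^-1

7.41 min^-1


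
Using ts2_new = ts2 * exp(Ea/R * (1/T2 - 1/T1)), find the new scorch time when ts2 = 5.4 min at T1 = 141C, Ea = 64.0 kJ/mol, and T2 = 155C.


Convert temperatures: T1 = 141 + 273.15 = 414.15 K, T2 = 155 + 273.15 = 428.15 K
ts2_new = 5.4 * exp(64000 / 8.314 * (1/428.15 - 1/414.15))
1/T2 - 1/T1 = -7.8954e-05
ts2_new = 2.94 min

2.94 min


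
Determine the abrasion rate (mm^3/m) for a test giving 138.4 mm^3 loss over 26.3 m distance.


Rate = volume_loss / distance
= 138.4 / 26.3
= 5.262 mm^3/m

5.262 mm^3/m


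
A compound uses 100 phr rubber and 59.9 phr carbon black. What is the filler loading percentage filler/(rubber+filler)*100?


Filler % = filler / (rubber + filler) * 100
= 59.9 / (100 + 59.9) * 100
= 59.9 / 159.9 * 100
= 37.46%

37.46%


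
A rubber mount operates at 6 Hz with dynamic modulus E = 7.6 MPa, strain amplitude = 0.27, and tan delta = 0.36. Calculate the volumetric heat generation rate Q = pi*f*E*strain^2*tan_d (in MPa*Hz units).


Q = pi * f * E * strain^2 * tan_d
= pi * 6 * 7.6 * 0.27^2 * 0.36
= pi * 6 * 7.6 * 0.0729 * 0.36
= 3.7596

Q = 3.7596


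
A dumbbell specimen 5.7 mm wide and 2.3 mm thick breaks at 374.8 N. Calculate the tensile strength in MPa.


Area = width * thickness = 5.7 * 2.3 = 13.11 mm^2
TS = force / area = 374.8 / 13.11 = 28.59 MPa

28.59 MPa


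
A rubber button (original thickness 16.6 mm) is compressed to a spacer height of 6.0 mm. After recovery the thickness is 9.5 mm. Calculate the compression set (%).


CS = (t0 - recovered) / (t0 - ts) * 100
= (16.6 - 9.5) / (16.6 - 6.0) * 100
= 7.1 / 10.6 * 100
= 67.0%

67.0%


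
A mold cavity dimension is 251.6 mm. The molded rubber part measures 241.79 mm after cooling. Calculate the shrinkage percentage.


Shrinkage = (mold - part) / mold * 100
= (251.6 - 241.79) / 251.6 * 100
= 9.81 / 251.6 * 100
= 3.9%

3.9%


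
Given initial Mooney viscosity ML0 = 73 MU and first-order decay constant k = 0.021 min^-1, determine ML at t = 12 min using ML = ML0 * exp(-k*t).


ML = ML0 * exp(-k * t)
ML = 73 * exp(-0.021 * 12)
ML = 73 * 0.7772
ML = 56.74 MU

56.74 MU


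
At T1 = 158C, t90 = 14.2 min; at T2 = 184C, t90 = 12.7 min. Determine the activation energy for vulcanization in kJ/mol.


T1 = 431.15 K, T2 = 457.15 K
1/T1 - 1/T2 = 1.3191e-04
ln(t1/t2) = ln(14.2/12.7) = 0.1116
Ea = 8.314 * 0.1116 / 1.3191e-04 = 7036.2863 J/mol
Ea = 7.04 kJ/mol

7.04 kJ/mol


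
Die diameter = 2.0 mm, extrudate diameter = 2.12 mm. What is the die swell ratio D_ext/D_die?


Die swell ratio = D_extrudate / D_die
= 2.12 / 2.0
= 1.06

Die swell = 1.06


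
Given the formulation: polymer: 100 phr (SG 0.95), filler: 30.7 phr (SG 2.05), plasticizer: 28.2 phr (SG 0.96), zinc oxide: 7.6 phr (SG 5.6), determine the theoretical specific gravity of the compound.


Sum of weights = 166.5
Volume contributions:
  polymer: 100/0.95 = 105.2632
  filler: 30.7/2.05 = 14.9756
  plasticizer: 28.2/0.96 = 29.3750
  zinc oxide: 7.6/5.6 = 1.3571
Sum of volumes = 150.9709
SG = 166.5 / 150.9709 = 1.103

SG = 1.103


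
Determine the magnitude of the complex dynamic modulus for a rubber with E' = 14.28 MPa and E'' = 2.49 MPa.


|E*| = sqrt(E'^2 + E''^2)
= sqrt(14.28^2 + 2.49^2)
= sqrt(203.9184 + 6.2001)
= 14.495 MPa

14.495 MPa


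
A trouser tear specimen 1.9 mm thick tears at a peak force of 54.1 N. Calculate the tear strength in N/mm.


Tear strength = force / thickness
= 54.1 / 1.9
= 28.47 N/mm

28.47 N/mm


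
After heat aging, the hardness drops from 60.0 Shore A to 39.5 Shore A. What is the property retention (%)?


Retention = aged / original * 100
= 39.5 / 60.0 * 100
= 65.8%

65.8%


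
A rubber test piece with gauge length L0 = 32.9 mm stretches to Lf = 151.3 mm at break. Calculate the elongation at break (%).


Elongation = (Lf - L0) / L0 * 100
= (151.3 - 32.9) / 32.9 * 100
= 118.4 / 32.9 * 100
= 359.9%

359.9%


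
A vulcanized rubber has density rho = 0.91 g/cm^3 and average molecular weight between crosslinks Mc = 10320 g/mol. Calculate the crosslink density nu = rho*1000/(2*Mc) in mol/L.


nu = rho * 1000 / (2 * Mc)
nu = 0.91 * 1000 / (2 * 10320)
nu = 910.0 / 20640
nu = 0.0441 mol/L

0.0441 mol/L


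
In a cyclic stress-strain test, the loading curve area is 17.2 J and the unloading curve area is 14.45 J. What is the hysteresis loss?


Hysteresis loss = loading - unloading
= 17.2 - 14.45
= 2.75 J

2.75 J


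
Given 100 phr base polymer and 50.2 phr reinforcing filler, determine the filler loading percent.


Filler % = filler / (rubber + filler) * 100
= 50.2 / (100 + 50.2) * 100
= 50.2 / 150.2 * 100
= 33.42%

33.42%


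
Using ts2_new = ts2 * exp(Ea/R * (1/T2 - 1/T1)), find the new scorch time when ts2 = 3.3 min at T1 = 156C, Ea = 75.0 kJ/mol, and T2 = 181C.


Convert temperatures: T1 = 156 + 273.15 = 429.15 K, T2 = 181 + 273.15 = 454.15 K
ts2_new = 3.3 * exp(75000 / 8.314 * (1/454.15 - 1/429.15))
1/T2 - 1/T1 = -1.2827e-04
ts2_new = 1.04 min

1.04 min


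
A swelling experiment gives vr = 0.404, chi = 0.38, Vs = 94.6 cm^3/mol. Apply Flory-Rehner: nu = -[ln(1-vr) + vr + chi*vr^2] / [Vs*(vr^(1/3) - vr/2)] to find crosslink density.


ln(1 - vr) = ln(1 - 0.404) = -0.5175
Numerator = -((-0.5175) + 0.404 + 0.38 * 0.404^2) = 0.0515
Denominator = 94.6 * (0.404^(1/3) - 0.404/2) = 50.8242
nu = 0.0515 / 50.8242 = 0.0010 mol/cm^3

0.0010 mol/cm^3


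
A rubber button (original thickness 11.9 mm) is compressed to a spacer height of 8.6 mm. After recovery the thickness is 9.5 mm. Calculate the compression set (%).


CS = (t0 - recovered) / (t0 - ts) * 100
= (11.9 - 9.5) / (11.9 - 8.6) * 100
= 2.4 / 3.3 * 100
= 72.7%

72.7%


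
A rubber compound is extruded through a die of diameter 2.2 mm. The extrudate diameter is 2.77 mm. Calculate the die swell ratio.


Die swell ratio = D_extrudate / D_die
= 2.77 / 2.2
= 1.259

Die swell = 1.259


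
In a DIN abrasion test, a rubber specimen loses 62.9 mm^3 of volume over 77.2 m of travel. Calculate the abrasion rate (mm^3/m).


Rate = volume_loss / distance
= 62.9 / 77.2
= 0.815 mm^3/m

0.815 mm^3/m


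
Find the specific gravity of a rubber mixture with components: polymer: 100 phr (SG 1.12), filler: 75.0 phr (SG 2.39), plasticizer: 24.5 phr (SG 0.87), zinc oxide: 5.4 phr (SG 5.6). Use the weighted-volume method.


Sum of weights = 204.9
Volume contributions:
  polymer: 100/1.12 = 89.2857
  filler: 75.0/2.39 = 31.3808
  plasticizer: 24.5/0.87 = 28.1609
  zinc oxide: 5.4/5.6 = 0.9643
Sum of volumes = 149.7917
SG = 204.9 / 149.7917 = 1.368

SG = 1.368


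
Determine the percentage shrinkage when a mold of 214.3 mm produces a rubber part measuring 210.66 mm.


Shrinkage = (mold - part) / mold * 100
= (214.3 - 210.66) / 214.3 * 100
= 3.64 / 214.3 * 100
= 1.7%

1.7%


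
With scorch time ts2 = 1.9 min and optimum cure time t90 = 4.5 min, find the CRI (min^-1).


CRI = 100 / (t90 - ts2)
= 100 / (4.5 - 1.9)
= 100 / 2.6
= 38.46 min^-1

38.46 min^-1


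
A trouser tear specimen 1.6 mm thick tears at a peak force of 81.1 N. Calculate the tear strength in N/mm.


Tear strength = force / thickness
= 81.1 / 1.6
= 50.69 N/mm

50.69 N/mm


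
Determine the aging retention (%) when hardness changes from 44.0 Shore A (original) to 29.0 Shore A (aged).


Retention = aged / original * 100
= 29.0 / 44.0 * 100
= 65.9%

65.9%


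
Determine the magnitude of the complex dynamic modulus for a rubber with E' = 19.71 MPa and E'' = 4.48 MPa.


|E*| = sqrt(E'^2 + E''^2)
= sqrt(19.71^2 + 4.48^2)
= sqrt(388.4841 + 20.0704)
= 20.213 MPa

20.213 MPa


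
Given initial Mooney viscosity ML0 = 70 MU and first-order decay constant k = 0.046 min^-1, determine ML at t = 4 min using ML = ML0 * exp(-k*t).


ML = ML0 * exp(-k * t)
ML = 70 * exp(-0.046 * 4)
ML = 70 * 0.8319
ML = 58.24 MU

58.24 MU


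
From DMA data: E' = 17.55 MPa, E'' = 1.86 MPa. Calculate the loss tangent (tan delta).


tan delta = E'' / E'
= 1.86 / 17.55
= 0.106

tan delta = 0.106


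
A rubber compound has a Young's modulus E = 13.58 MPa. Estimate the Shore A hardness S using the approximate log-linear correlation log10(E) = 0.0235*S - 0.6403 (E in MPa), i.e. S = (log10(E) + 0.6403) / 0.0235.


log10(E) = 0.0235*S - 0.6403  =>  S = (log10(E) + 0.6403) / 0.0235
log10(13.58) = 1.132900
S = (1.132900 + 0.6403) / 0.0235 = 1.773200 / 0.0235
S = 75.5

Shore A = 75.5


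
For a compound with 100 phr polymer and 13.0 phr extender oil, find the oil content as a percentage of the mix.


Oil % = oil / (100 + oil) * 100
= 13.0 / (100 + 13.0) * 100
= 13.0 / 113.0 * 100
= 11.5%

11.5%


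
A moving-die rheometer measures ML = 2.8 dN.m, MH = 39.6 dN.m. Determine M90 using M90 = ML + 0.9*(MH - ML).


M90 = ML + 0.9 * (MH - ML)
M90 = 2.8 + 0.9 * (39.6 - 2.8)
M90 = 2.8 + 0.9 * 36.8
M90 = 35.92 dN.m

35.92 dN.m


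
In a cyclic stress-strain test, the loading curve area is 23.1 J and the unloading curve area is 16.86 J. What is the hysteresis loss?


Hysteresis loss = loading - unloading
= 23.1 - 16.86
= 6.24 J

6.24 J


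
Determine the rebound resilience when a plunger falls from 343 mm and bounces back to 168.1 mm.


Resilience = h_rebound / h_drop * 100
= 168.1 / 343 * 100
= 49.0%

49.0%


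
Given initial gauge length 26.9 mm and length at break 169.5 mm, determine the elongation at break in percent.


Elongation = (Lf - L0) / L0 * 100
= (169.5 - 26.9) / 26.9 * 100
= 142.6 / 26.9 * 100
= 530.1%

530.1%


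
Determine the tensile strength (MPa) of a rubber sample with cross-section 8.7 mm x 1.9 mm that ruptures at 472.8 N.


Area = width * thickness = 8.7 * 1.9 = 16.53 mm^2
TS = force / area = 472.8 / 16.53 = 28.6 MPa

28.6 MPa


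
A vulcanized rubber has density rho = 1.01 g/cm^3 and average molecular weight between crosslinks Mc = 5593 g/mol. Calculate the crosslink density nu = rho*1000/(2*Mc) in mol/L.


nu = rho * 1000 / (2 * Mc)
nu = 1.01 * 1000 / (2 * 5593)
nu = 1010.0 / 11186
nu = 0.0903 mol/L

0.0903 mol/L


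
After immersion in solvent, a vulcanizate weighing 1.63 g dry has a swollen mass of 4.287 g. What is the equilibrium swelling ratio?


Q = W_swollen / W_dry
Q = 4.287 / 1.63
Q = 2.63

Q = 2.63


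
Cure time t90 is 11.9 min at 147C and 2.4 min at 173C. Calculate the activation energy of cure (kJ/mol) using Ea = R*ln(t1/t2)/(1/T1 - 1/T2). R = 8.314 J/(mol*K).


T1 = 420.15 K, T2 = 446.15 K
1/T1 - 1/T2 = 1.3870e-04
ln(t1/t2) = ln(11.9/2.4) = 1.6011
Ea = 8.314 * 1.6011 / 1.3870e-04 = 95969.2644 J/mol
Ea = 95.97 kJ/mol

95.97 kJ/mol


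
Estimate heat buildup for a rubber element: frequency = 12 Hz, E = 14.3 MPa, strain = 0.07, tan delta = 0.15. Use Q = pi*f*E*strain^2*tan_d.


Q = pi * f * E * strain^2 * tan_d
= pi * 12 * 14.3 * 0.07^2 * 0.15
= pi * 12 * 14.3 * 0.0049 * 0.15
= 0.3962

Q = 0.3962


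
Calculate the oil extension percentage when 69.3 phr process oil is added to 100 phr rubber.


Oil % = oil / (100 + oil) * 100
= 69.3 / (100 + 69.3) * 100
= 69.3 / 169.3 * 100
= 40.93%

40.93%


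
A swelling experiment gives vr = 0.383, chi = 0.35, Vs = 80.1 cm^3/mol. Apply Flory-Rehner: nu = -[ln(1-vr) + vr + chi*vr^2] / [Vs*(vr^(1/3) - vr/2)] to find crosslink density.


ln(1 - vr) = ln(1 - 0.383) = -0.4829
Numerator = -((-0.4829) + 0.383 + 0.35 * 0.383^2) = 0.0485
Denominator = 80.1 * (0.383^(1/3) - 0.383/2) = 42.8308
nu = 0.0485 / 42.8308 = 0.0011 mol/cm^3

0.0011 mol/cm^3


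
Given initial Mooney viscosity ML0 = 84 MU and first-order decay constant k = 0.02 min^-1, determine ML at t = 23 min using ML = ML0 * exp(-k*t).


ML = ML0 * exp(-k * t)
ML = 84 * exp(-0.02 * 23)
ML = 84 * 0.6313
ML = 53.03 MU

53.03 MU


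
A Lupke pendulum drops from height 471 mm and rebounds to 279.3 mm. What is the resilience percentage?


Resilience = h_rebound / h_drop * 100
= 279.3 / 471 * 100
= 59.3%

59.3%


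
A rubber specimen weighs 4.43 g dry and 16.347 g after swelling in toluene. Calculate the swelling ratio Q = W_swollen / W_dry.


Q = W_swollen / W_dry
Q = 16.347 / 4.43
Q = 3.69

Q = 3.69


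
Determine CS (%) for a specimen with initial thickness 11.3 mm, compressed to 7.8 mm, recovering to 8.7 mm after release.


CS = (t0 - recovered) / (t0 - ts) * 100
= (11.3 - 8.7) / (11.3 - 7.8) * 100
= 2.6 / 3.5 * 100
= 74.3%

74.3%


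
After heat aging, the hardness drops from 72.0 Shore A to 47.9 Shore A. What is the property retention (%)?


Retention = aged / original * 100
= 47.9 / 72.0 * 100
= 66.5%

66.5%


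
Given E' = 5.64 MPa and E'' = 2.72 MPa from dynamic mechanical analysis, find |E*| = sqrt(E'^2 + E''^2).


|E*| = sqrt(E'^2 + E''^2)
= sqrt(5.64^2 + 2.72^2)
= sqrt(31.8096 + 7.3984)
= 6.262 MPa

6.262 MPa


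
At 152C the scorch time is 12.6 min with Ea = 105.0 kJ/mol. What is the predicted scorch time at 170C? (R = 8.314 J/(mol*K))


Convert temperatures: T1 = 152 + 273.15 = 425.15 K, T2 = 170 + 273.15 = 443.15 K
ts2_new = 12.6 * exp(105000 / 8.314 * (1/443.15 - 1/425.15))
1/T2 - 1/T1 = -9.5539e-05
ts2_new = 3.77 min

3.77 min


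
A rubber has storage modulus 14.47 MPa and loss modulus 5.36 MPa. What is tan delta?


tan delta = E'' / E'
= 5.36 / 14.47
= 0.3704

tan delta = 0.3704


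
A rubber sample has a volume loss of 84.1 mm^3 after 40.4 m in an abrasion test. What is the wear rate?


Rate = volume_loss / distance
= 84.1 / 40.4
= 2.082 mm^3/m

2.082 mm^3/m


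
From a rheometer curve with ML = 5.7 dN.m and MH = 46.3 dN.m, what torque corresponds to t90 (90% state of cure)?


M90 = ML + 0.9 * (MH - ML)
M90 = 5.7 + 0.9 * (46.3 - 5.7)
M90 = 5.7 + 0.9 * 40.6
M90 = 42.24 dN.m

42.24 dN.m


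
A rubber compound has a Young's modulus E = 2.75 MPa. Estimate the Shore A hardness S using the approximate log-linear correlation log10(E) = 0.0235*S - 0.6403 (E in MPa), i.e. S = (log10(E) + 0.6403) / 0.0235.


log10(E) = 0.0235*S - 0.6403  =>  S = (log10(E) + 0.6403) / 0.0235
log10(2.75) = 0.439333
S = (0.439333 + 0.6403) / 0.0235 = 1.079633 / 0.0235
S = 45.9

Shore A = 45.9


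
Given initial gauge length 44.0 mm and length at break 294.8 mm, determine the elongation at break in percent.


Elongation = (Lf - L0) / L0 * 100
= (294.8 - 44.0) / 44.0 * 100
= 250.8 / 44.0 * 100
= 570.0%

570.0%


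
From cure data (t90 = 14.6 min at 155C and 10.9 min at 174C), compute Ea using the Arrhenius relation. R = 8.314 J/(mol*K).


T1 = 428.15 K, T2 = 447.15 K
1/T1 - 1/T2 = 9.9244e-05
ln(t1/t2) = ln(14.6/10.9) = 0.2923
Ea = 8.314 * 0.2923 / 9.9244e-05 = 24483.4779 J/mol
Ea = 24.48 kJ/mol

24.48 kJ/mol


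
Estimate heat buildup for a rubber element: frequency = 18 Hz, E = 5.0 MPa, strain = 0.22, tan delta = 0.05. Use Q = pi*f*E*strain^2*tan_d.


Q = pi * f * E * strain^2 * tan_d
= pi * 18 * 5.0 * 0.22^2 * 0.05
= pi * 18 * 5.0 * 0.0484 * 0.05
= 0.6842

Q = 0.6842


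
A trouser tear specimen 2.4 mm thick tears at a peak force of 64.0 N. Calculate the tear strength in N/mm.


Tear strength = force / thickness
= 64.0 / 2.4
= 26.67 N/mm

26.67 N/mm


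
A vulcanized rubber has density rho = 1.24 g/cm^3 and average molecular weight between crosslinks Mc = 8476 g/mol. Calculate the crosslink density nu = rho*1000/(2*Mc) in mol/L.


nu = rho * 1000 / (2 * Mc)
nu = 1.24 * 1000 / (2 * 8476)
nu = 1240.0 / 16952
nu = 0.0731 mol/L

0.0731 mol/L


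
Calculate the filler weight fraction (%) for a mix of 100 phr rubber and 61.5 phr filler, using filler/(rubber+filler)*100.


Filler % = filler / (rubber + filler) * 100
= 61.5 / (100 + 61.5) * 100
= 61.5 / 161.5 * 100
= 38.08%

38.08%


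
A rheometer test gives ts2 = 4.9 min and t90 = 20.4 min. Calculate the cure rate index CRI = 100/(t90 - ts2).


CRI = 100 / (t90 - ts2)
= 100 / (20.4 - 4.9)
= 100 / 15.5
= 6.45 min^-1

6.45 min^-1


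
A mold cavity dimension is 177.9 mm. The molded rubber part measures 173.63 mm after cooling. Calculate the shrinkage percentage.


Shrinkage = (mold - part) / mold * 100
= (177.9 - 173.63) / 177.9 * 100
= 4.27 / 177.9 * 100
= 2.4%

2.4%


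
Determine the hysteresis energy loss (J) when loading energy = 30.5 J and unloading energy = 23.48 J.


Hysteresis loss = loading - unloading
= 30.5 - 23.48
= 7.02 J

7.02 J


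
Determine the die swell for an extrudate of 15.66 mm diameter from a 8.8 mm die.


Die swell ratio = D_extrudate / D_die
= 15.66 / 8.8
= 1.78

Die swell = 1.78


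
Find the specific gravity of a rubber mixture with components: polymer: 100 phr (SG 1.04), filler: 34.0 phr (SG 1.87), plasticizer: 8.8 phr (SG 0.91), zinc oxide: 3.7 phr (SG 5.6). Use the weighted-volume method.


Sum of weights = 146.5
Volume contributions:
  polymer: 100/1.04 = 96.1538
  filler: 34.0/1.87 = 18.1818
  plasticizer: 8.8/0.91 = 9.6703
  zinc oxide: 3.7/5.6 = 0.6607
Sum of volumes = 124.6667
SG = 146.5 / 124.6667 = 1.175

SG = 1.175


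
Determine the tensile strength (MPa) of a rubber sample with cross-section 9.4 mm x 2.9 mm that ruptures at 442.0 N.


Area = width * thickness = 9.4 * 2.9 = 27.26 mm^2
TS = force / area = 442.0 / 27.26 = 16.21 MPa

16.21 MPa


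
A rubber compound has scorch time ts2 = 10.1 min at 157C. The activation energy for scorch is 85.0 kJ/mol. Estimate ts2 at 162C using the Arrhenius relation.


Convert temperatures: T1 = 157 + 273.15 = 430.15 K, T2 = 162 + 273.15 = 435.15 K
ts2_new = 10.1 * exp(85000 / 8.314 * (1/435.15 - 1/430.15))
1/T2 - 1/T1 = -2.6712e-05
ts2_new = 7.69 min

7.69 min


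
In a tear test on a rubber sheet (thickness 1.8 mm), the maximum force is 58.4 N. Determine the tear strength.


Tear strength = force / thickness
= 58.4 / 1.8
= 32.44 N/mm

32.44 N/mm


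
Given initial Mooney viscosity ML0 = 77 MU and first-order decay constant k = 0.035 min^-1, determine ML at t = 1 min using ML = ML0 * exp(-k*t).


ML = ML0 * exp(-k * t)
ML = 77 * exp(-0.035 * 1)
ML = 77 * 0.9656
ML = 74.35 MU

74.35 MU


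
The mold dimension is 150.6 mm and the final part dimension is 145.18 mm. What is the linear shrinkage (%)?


Shrinkage = (mold - part) / mold * 100
= (150.6 - 145.18) / 150.6 * 100
= 5.42 / 150.6 * 100
= 3.6%

3.6%


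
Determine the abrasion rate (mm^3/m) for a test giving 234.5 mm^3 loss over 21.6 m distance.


Rate = volume_loss / distance
= 234.5 / 21.6
= 10.856 mm^3/m

10.856 mm^3/m


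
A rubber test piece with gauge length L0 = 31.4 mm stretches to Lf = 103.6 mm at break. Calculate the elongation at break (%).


Elongation = (Lf - L0) / L0 * 100
= (103.6 - 31.4) / 31.4 * 100
= 72.2 / 31.4 * 100
= 229.9%

229.9%


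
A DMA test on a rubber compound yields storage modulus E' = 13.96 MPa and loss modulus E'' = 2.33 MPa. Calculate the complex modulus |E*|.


|E*| = sqrt(E'^2 + E''^2)
= sqrt(13.96^2 + 2.33^2)
= sqrt(194.8816 + 5.4289)
= 14.153 MPa

14.153 MPa


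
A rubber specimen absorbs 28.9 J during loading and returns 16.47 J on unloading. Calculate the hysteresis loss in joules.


Hysteresis loss = loading - unloading
= 28.9 - 16.47
= 12.43 J

12.43 J


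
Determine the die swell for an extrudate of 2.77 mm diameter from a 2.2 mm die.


Die swell ratio = D_extrudate / D_die
= 2.77 / 2.2
= 1.259

Die swell = 1.259


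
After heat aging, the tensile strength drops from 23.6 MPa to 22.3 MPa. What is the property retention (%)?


Retention = aged / original * 100
= 22.3 / 23.6 * 100
= 94.5%

94.5%


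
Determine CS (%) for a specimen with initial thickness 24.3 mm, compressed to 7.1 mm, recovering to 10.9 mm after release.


CS = (t0 - recovered) / (t0 - ts) * 100
= (24.3 - 10.9) / (24.3 - 7.1) * 100
= 13.4 / 17.2 * 100
= 77.9%

77.9%


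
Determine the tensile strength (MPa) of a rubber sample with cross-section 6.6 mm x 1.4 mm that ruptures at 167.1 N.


Area = width * thickness = 6.6 * 1.4 = 9.24 mm^2
TS = force / area = 167.1 / 9.24 = 18.08 MPa

18.08 MPa


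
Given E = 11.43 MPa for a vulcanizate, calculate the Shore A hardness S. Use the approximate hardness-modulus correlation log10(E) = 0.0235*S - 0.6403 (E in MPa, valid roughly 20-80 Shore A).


log10(E) = 0.0235*S - 0.6403  =>  S = (log10(E) + 0.6403) / 0.0235
log10(11.43) = 1.058046
S = (1.058046 + 0.6403) / 0.0235 = 1.698346 / 0.0235
S = 72.3

Shore A = 72.3


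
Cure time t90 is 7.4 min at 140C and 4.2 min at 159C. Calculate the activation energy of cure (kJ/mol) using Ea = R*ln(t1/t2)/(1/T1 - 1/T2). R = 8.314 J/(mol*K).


T1 = 413.15 K, T2 = 432.15 K
1/T1 - 1/T2 = 1.0642e-04
ln(t1/t2) = ln(7.4/4.2) = 0.5664
Ea = 8.314 * 0.5664 / 1.0642e-04 = 44250.5292 J/mol
Ea = 44.25 kJ/mol

44.25 kJ/mol


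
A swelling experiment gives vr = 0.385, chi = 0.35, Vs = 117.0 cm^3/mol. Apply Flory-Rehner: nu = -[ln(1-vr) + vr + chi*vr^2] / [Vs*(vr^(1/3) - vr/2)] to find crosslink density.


ln(1 - vr) = ln(1 - 0.385) = -0.4861
Numerator = -((-0.4861) + 0.385 + 0.35 * 0.385^2) = 0.0493
Denominator = 117.0 * (0.385^(1/3) - 0.385/2) = 62.5925
nu = 0.0493 / 62.5925 = 7.8690e-04 mol/cm^3

7.8690e-04 mol/cm^3
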